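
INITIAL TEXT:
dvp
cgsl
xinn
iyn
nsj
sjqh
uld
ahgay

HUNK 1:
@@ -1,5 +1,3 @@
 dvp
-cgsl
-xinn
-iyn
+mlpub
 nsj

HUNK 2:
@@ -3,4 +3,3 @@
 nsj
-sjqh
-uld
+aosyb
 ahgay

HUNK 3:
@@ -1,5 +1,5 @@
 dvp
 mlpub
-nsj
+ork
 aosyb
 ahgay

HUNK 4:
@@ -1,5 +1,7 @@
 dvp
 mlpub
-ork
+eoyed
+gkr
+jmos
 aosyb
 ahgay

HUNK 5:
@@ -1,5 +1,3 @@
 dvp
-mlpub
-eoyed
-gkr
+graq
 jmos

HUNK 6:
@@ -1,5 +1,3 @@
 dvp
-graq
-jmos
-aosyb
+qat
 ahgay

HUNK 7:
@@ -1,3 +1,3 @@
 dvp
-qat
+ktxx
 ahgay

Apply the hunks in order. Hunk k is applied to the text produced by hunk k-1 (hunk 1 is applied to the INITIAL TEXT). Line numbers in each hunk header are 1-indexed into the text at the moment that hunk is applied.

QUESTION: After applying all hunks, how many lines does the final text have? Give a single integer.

Hunk 1: at line 1 remove [cgsl,xinn,iyn] add [mlpub] -> 6 lines: dvp mlpub nsj sjqh uld ahgay
Hunk 2: at line 3 remove [sjqh,uld] add [aosyb] -> 5 lines: dvp mlpub nsj aosyb ahgay
Hunk 3: at line 1 remove [nsj] add [ork] -> 5 lines: dvp mlpub ork aosyb ahgay
Hunk 4: at line 1 remove [ork] add [eoyed,gkr,jmos] -> 7 lines: dvp mlpub eoyed gkr jmos aosyb ahgay
Hunk 5: at line 1 remove [mlpub,eoyed,gkr] add [graq] -> 5 lines: dvp graq jmos aosyb ahgay
Hunk 6: at line 1 remove [graq,jmos,aosyb] add [qat] -> 3 lines: dvp qat ahgay
Hunk 7: at line 1 remove [qat] add [ktxx] -> 3 lines: dvp ktxx ahgay
Final line count: 3

Answer: 3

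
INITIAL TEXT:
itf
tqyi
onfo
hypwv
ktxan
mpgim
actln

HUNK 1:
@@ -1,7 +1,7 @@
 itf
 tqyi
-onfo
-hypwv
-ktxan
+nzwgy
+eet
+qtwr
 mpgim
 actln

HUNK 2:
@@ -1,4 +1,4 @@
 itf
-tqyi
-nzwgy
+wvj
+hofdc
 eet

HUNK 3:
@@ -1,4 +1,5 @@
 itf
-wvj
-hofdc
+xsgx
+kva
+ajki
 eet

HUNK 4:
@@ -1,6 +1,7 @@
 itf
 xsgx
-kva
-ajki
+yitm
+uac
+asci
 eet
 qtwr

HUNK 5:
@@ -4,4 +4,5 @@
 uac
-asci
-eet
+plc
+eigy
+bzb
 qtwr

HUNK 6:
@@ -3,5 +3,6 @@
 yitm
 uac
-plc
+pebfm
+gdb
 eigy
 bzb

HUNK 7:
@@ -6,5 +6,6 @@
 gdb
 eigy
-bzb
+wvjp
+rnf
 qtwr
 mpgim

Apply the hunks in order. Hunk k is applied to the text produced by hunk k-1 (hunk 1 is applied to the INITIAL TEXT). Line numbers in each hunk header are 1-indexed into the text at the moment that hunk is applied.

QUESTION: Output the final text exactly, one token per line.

Answer: itf
xsgx
yitm
uac
pebfm
gdb
eigy
wvjp
rnf
qtwr
mpgim
actln

Derivation:
Hunk 1: at line 1 remove [onfo,hypwv,ktxan] add [nzwgy,eet,qtwr] -> 7 lines: itf tqyi nzwgy eet qtwr mpgim actln
Hunk 2: at line 1 remove [tqyi,nzwgy] add [wvj,hofdc] -> 7 lines: itf wvj hofdc eet qtwr mpgim actln
Hunk 3: at line 1 remove [wvj,hofdc] add [xsgx,kva,ajki] -> 8 lines: itf xsgx kva ajki eet qtwr mpgim actln
Hunk 4: at line 1 remove [kva,ajki] add [yitm,uac,asci] -> 9 lines: itf xsgx yitm uac asci eet qtwr mpgim actln
Hunk 5: at line 4 remove [asci,eet] add [plc,eigy,bzb] -> 10 lines: itf xsgx yitm uac plc eigy bzb qtwr mpgim actln
Hunk 6: at line 3 remove [plc] add [pebfm,gdb] -> 11 lines: itf xsgx yitm uac pebfm gdb eigy bzb qtwr mpgim actln
Hunk 7: at line 6 remove [bzb] add [wvjp,rnf] -> 12 lines: itf xsgx yitm uac pebfm gdb eigy wvjp rnf qtwr mpgim actln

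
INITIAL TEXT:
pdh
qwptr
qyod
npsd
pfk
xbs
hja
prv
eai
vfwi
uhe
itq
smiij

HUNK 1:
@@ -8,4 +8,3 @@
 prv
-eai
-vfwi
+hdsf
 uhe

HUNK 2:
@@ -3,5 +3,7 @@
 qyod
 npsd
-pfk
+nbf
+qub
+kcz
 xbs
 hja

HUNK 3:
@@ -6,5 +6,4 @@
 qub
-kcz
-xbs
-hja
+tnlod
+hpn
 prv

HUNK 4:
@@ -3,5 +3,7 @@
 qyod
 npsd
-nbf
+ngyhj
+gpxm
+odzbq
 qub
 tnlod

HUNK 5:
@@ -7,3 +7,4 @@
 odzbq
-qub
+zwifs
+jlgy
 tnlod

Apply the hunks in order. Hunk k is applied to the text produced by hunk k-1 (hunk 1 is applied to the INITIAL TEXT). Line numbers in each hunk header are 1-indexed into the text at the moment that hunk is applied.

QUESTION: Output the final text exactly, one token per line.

Answer: pdh
qwptr
qyod
npsd
ngyhj
gpxm
odzbq
zwifs
jlgy
tnlod
hpn
prv
hdsf
uhe
itq
smiij

Derivation:
Hunk 1: at line 8 remove [eai,vfwi] add [hdsf] -> 12 lines: pdh qwptr qyod npsd pfk xbs hja prv hdsf uhe itq smiij
Hunk 2: at line 3 remove [pfk] add [nbf,qub,kcz] -> 14 lines: pdh qwptr qyod npsd nbf qub kcz xbs hja prv hdsf uhe itq smiij
Hunk 3: at line 6 remove [kcz,xbs,hja] add [tnlod,hpn] -> 13 lines: pdh qwptr qyod npsd nbf qub tnlod hpn prv hdsf uhe itq smiij
Hunk 4: at line 3 remove [nbf] add [ngyhj,gpxm,odzbq] -> 15 lines: pdh qwptr qyod npsd ngyhj gpxm odzbq qub tnlod hpn prv hdsf uhe itq smiij
Hunk 5: at line 7 remove [qub] add [zwifs,jlgy] -> 16 lines: pdh qwptr qyod npsd ngyhj gpxm odzbq zwifs jlgy tnlod hpn prv hdsf uhe itq smiij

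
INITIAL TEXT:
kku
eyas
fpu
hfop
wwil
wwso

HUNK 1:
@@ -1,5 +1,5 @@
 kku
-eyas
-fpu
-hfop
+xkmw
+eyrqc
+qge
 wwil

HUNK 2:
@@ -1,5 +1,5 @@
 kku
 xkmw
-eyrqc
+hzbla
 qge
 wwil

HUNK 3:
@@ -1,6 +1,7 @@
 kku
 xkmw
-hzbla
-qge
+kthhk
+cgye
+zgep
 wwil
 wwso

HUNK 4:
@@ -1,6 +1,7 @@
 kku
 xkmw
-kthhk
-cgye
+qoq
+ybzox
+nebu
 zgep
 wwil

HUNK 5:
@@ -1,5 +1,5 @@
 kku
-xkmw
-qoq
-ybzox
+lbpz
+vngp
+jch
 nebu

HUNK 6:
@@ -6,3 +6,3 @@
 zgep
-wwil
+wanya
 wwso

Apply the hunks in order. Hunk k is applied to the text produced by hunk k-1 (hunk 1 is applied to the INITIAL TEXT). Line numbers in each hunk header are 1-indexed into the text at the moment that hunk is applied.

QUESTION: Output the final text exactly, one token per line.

Hunk 1: at line 1 remove [eyas,fpu,hfop] add [xkmw,eyrqc,qge] -> 6 lines: kku xkmw eyrqc qge wwil wwso
Hunk 2: at line 1 remove [eyrqc] add [hzbla] -> 6 lines: kku xkmw hzbla qge wwil wwso
Hunk 3: at line 1 remove [hzbla,qge] add [kthhk,cgye,zgep] -> 7 lines: kku xkmw kthhk cgye zgep wwil wwso
Hunk 4: at line 1 remove [kthhk,cgye] add [qoq,ybzox,nebu] -> 8 lines: kku xkmw qoq ybzox nebu zgep wwil wwso
Hunk 5: at line 1 remove [xkmw,qoq,ybzox] add [lbpz,vngp,jch] -> 8 lines: kku lbpz vngp jch nebu zgep wwil wwso
Hunk 6: at line 6 remove [wwil] add [wanya] -> 8 lines: kku lbpz vngp jch nebu zgep wanya wwso

Answer: kku
lbpz
vngp
jch
nebu
zgep
wanya
wwso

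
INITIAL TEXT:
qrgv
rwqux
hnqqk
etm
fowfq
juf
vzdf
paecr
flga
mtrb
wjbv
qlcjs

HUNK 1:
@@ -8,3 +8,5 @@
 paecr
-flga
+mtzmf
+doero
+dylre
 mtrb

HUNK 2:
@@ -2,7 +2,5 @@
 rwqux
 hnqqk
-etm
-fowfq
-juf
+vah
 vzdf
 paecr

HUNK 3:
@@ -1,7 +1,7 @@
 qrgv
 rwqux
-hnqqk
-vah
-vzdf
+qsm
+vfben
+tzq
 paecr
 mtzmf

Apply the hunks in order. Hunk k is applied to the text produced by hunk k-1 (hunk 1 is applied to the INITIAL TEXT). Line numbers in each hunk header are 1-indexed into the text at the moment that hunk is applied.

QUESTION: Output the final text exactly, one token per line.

Answer: qrgv
rwqux
qsm
vfben
tzq
paecr
mtzmf
doero
dylre
mtrb
wjbv
qlcjs

Derivation:
Hunk 1: at line 8 remove [flga] add [mtzmf,doero,dylre] -> 14 lines: qrgv rwqux hnqqk etm fowfq juf vzdf paecr mtzmf doero dylre mtrb wjbv qlcjs
Hunk 2: at line 2 remove [etm,fowfq,juf] add [vah] -> 12 lines: qrgv rwqux hnqqk vah vzdf paecr mtzmf doero dylre mtrb wjbv qlcjs
Hunk 3: at line 1 remove [hnqqk,vah,vzdf] add [qsm,vfben,tzq] -> 12 lines: qrgv rwqux qsm vfben tzq paecr mtzmf doero dylre mtrb wjbv qlcjs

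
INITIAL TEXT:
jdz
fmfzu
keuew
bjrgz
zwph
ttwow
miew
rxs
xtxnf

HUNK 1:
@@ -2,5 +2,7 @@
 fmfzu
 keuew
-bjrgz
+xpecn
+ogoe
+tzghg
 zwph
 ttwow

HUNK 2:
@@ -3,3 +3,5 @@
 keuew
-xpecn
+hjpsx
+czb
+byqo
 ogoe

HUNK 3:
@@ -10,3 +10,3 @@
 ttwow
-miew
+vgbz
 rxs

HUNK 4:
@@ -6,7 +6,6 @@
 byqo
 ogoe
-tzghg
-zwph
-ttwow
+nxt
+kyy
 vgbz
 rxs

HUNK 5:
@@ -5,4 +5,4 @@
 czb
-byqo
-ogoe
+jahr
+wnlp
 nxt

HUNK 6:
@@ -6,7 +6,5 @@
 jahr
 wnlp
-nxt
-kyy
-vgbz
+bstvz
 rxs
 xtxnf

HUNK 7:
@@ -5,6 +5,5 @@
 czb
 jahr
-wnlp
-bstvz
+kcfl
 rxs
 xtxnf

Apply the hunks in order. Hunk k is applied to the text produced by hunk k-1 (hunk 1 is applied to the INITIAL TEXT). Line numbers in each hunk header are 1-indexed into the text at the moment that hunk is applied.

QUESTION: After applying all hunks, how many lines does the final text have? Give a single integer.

Answer: 9

Derivation:
Hunk 1: at line 2 remove [bjrgz] add [xpecn,ogoe,tzghg] -> 11 lines: jdz fmfzu keuew xpecn ogoe tzghg zwph ttwow miew rxs xtxnf
Hunk 2: at line 3 remove [xpecn] add [hjpsx,czb,byqo] -> 13 lines: jdz fmfzu keuew hjpsx czb byqo ogoe tzghg zwph ttwow miew rxs xtxnf
Hunk 3: at line 10 remove [miew] add [vgbz] -> 13 lines: jdz fmfzu keuew hjpsx czb byqo ogoe tzghg zwph ttwow vgbz rxs xtxnf
Hunk 4: at line 6 remove [tzghg,zwph,ttwow] add [nxt,kyy] -> 12 lines: jdz fmfzu keuew hjpsx czb byqo ogoe nxt kyy vgbz rxs xtxnf
Hunk 5: at line 5 remove [byqo,ogoe] add [jahr,wnlp] -> 12 lines: jdz fmfzu keuew hjpsx czb jahr wnlp nxt kyy vgbz rxs xtxnf
Hunk 6: at line 6 remove [nxt,kyy,vgbz] add [bstvz] -> 10 lines: jdz fmfzu keuew hjpsx czb jahr wnlp bstvz rxs xtxnf
Hunk 7: at line 5 remove [wnlp,bstvz] add [kcfl] -> 9 lines: jdz fmfzu keuew hjpsx czb jahr kcfl rxs xtxnf
Final line count: 9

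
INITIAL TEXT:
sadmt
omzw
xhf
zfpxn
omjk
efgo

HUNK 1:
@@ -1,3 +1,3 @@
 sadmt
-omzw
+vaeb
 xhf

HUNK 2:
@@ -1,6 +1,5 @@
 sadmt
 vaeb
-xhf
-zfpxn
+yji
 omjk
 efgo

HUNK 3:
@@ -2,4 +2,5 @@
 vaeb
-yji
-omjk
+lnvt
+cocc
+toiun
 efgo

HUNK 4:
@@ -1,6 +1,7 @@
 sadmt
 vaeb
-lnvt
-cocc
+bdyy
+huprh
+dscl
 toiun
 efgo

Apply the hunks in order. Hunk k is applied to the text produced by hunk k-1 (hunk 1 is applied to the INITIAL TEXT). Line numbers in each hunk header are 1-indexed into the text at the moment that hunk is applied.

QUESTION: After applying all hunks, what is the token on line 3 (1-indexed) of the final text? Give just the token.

Answer: bdyy

Derivation:
Hunk 1: at line 1 remove [omzw] add [vaeb] -> 6 lines: sadmt vaeb xhf zfpxn omjk efgo
Hunk 2: at line 1 remove [xhf,zfpxn] add [yji] -> 5 lines: sadmt vaeb yji omjk efgo
Hunk 3: at line 2 remove [yji,omjk] add [lnvt,cocc,toiun] -> 6 lines: sadmt vaeb lnvt cocc toiun efgo
Hunk 4: at line 1 remove [lnvt,cocc] add [bdyy,huprh,dscl] -> 7 lines: sadmt vaeb bdyy huprh dscl toiun efgo
Final line 3: bdyy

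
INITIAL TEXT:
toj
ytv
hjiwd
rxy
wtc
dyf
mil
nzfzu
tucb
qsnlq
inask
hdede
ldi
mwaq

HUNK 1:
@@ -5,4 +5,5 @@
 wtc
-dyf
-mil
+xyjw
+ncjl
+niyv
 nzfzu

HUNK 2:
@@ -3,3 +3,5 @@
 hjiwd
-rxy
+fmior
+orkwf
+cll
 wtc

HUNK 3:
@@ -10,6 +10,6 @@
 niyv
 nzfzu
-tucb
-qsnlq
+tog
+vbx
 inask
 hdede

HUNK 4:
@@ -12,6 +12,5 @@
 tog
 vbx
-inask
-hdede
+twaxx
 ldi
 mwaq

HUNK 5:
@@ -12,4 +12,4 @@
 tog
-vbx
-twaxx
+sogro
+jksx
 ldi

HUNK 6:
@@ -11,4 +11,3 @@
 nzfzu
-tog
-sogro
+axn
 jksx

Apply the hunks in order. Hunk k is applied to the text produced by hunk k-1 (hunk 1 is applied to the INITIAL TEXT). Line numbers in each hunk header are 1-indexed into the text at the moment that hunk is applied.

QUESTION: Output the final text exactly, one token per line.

Hunk 1: at line 5 remove [dyf,mil] add [xyjw,ncjl,niyv] -> 15 lines: toj ytv hjiwd rxy wtc xyjw ncjl niyv nzfzu tucb qsnlq inask hdede ldi mwaq
Hunk 2: at line 3 remove [rxy] add [fmior,orkwf,cll] -> 17 lines: toj ytv hjiwd fmior orkwf cll wtc xyjw ncjl niyv nzfzu tucb qsnlq inask hdede ldi mwaq
Hunk 3: at line 10 remove [tucb,qsnlq] add [tog,vbx] -> 17 lines: toj ytv hjiwd fmior orkwf cll wtc xyjw ncjl niyv nzfzu tog vbx inask hdede ldi mwaq
Hunk 4: at line 12 remove [inask,hdede] add [twaxx] -> 16 lines: toj ytv hjiwd fmior orkwf cll wtc xyjw ncjl niyv nzfzu tog vbx twaxx ldi mwaq
Hunk 5: at line 12 remove [vbx,twaxx] add [sogro,jksx] -> 16 lines: toj ytv hjiwd fmior orkwf cll wtc xyjw ncjl niyv nzfzu tog sogro jksx ldi mwaq
Hunk 6: at line 11 remove [tog,sogro] add [axn] -> 15 lines: toj ytv hjiwd fmior orkwf cll wtc xyjw ncjl niyv nzfzu axn jksx ldi mwaq

Answer: toj
ytv
hjiwd
fmior
orkwf
cll
wtc
xyjw
ncjl
niyv
nzfzu
axn
jksx
ldi
mwaq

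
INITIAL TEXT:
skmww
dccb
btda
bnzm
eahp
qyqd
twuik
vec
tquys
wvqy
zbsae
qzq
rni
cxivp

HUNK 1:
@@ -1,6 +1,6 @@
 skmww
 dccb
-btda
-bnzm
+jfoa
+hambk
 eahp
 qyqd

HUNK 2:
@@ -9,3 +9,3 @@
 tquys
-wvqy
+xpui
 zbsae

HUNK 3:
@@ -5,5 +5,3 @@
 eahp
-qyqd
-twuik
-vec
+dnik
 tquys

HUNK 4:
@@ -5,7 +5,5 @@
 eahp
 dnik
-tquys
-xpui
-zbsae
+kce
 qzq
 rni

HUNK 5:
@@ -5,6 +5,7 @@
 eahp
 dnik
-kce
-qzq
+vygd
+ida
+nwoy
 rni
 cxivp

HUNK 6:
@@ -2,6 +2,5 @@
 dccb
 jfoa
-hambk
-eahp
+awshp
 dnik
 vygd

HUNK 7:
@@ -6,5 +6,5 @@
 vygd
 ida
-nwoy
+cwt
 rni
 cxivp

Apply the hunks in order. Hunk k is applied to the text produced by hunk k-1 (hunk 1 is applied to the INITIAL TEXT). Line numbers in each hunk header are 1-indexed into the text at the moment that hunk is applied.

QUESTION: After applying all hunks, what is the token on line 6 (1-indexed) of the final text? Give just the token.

Hunk 1: at line 1 remove [btda,bnzm] add [jfoa,hambk] -> 14 lines: skmww dccb jfoa hambk eahp qyqd twuik vec tquys wvqy zbsae qzq rni cxivp
Hunk 2: at line 9 remove [wvqy] add [xpui] -> 14 lines: skmww dccb jfoa hambk eahp qyqd twuik vec tquys xpui zbsae qzq rni cxivp
Hunk 3: at line 5 remove [qyqd,twuik,vec] add [dnik] -> 12 lines: skmww dccb jfoa hambk eahp dnik tquys xpui zbsae qzq rni cxivp
Hunk 4: at line 5 remove [tquys,xpui,zbsae] add [kce] -> 10 lines: skmww dccb jfoa hambk eahp dnik kce qzq rni cxivp
Hunk 5: at line 5 remove [kce,qzq] add [vygd,ida,nwoy] -> 11 lines: skmww dccb jfoa hambk eahp dnik vygd ida nwoy rni cxivp
Hunk 6: at line 2 remove [hambk,eahp] add [awshp] -> 10 lines: skmww dccb jfoa awshp dnik vygd ida nwoy rni cxivp
Hunk 7: at line 6 remove [nwoy] add [cwt] -> 10 lines: skmww dccb jfoa awshp dnik vygd ida cwt rni cxivp
Final line 6: vygd

Answer: vygd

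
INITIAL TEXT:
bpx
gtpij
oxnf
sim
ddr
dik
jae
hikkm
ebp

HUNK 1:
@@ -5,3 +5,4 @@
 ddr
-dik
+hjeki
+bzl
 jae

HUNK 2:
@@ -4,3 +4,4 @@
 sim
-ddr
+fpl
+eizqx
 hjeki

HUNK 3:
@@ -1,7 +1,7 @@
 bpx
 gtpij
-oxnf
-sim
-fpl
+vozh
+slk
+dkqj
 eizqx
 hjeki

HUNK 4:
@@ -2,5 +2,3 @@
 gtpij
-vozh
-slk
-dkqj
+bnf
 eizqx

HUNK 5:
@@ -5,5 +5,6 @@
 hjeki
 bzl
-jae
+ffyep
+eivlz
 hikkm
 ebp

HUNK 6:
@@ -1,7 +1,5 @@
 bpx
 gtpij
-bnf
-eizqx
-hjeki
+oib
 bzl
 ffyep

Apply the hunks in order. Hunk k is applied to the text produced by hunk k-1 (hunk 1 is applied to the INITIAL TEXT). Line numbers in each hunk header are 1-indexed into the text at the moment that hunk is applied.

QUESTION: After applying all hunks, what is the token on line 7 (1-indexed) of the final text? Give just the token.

Answer: hikkm

Derivation:
Hunk 1: at line 5 remove [dik] add [hjeki,bzl] -> 10 lines: bpx gtpij oxnf sim ddr hjeki bzl jae hikkm ebp
Hunk 2: at line 4 remove [ddr] add [fpl,eizqx] -> 11 lines: bpx gtpij oxnf sim fpl eizqx hjeki bzl jae hikkm ebp
Hunk 3: at line 1 remove [oxnf,sim,fpl] add [vozh,slk,dkqj] -> 11 lines: bpx gtpij vozh slk dkqj eizqx hjeki bzl jae hikkm ebp
Hunk 4: at line 2 remove [vozh,slk,dkqj] add [bnf] -> 9 lines: bpx gtpij bnf eizqx hjeki bzl jae hikkm ebp
Hunk 5: at line 5 remove [jae] add [ffyep,eivlz] -> 10 lines: bpx gtpij bnf eizqx hjeki bzl ffyep eivlz hikkm ebp
Hunk 6: at line 1 remove [bnf,eizqx,hjeki] add [oib] -> 8 lines: bpx gtpij oib bzl ffyep eivlz hikkm ebp
Final line 7: hikkm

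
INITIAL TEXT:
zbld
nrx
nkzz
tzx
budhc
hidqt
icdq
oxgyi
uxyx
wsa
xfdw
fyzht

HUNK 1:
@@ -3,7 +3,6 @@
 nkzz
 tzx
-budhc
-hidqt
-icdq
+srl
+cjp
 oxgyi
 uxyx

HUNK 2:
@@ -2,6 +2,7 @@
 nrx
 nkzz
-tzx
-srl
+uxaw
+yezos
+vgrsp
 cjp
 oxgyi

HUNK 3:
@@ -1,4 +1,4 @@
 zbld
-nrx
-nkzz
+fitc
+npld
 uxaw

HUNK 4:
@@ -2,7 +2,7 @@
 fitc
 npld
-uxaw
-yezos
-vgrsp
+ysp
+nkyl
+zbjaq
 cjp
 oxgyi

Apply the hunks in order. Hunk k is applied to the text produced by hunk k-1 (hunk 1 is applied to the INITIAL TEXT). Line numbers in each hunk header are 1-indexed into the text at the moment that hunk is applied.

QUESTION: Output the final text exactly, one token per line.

Hunk 1: at line 3 remove [budhc,hidqt,icdq] add [srl,cjp] -> 11 lines: zbld nrx nkzz tzx srl cjp oxgyi uxyx wsa xfdw fyzht
Hunk 2: at line 2 remove [tzx,srl] add [uxaw,yezos,vgrsp] -> 12 lines: zbld nrx nkzz uxaw yezos vgrsp cjp oxgyi uxyx wsa xfdw fyzht
Hunk 3: at line 1 remove [nrx,nkzz] add [fitc,npld] -> 12 lines: zbld fitc npld uxaw yezos vgrsp cjp oxgyi uxyx wsa xfdw fyzht
Hunk 4: at line 2 remove [uxaw,yezos,vgrsp] add [ysp,nkyl,zbjaq] -> 12 lines: zbld fitc npld ysp nkyl zbjaq cjp oxgyi uxyx wsa xfdw fyzht

Answer: zbld
fitc
npld
ysp
nkyl
zbjaq
cjp
oxgyi
uxyx
wsa
xfdw
fyzht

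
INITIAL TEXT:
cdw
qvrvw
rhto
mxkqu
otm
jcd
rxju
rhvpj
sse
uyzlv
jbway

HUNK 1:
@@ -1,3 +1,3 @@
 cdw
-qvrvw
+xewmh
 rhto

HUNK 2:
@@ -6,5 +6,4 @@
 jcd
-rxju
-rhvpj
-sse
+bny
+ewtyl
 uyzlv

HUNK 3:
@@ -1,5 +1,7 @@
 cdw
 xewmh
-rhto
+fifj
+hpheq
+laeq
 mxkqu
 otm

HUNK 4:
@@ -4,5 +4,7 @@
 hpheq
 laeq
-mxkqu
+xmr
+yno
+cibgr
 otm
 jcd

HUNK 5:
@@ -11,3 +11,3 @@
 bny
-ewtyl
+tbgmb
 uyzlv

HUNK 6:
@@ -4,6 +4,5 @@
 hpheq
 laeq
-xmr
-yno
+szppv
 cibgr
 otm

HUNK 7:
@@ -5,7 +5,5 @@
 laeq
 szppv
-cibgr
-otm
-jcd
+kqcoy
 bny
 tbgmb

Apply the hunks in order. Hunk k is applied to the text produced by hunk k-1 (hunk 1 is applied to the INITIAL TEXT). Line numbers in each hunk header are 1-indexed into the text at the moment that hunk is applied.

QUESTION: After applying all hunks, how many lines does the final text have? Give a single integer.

Hunk 1: at line 1 remove [qvrvw] add [xewmh] -> 11 lines: cdw xewmh rhto mxkqu otm jcd rxju rhvpj sse uyzlv jbway
Hunk 2: at line 6 remove [rxju,rhvpj,sse] add [bny,ewtyl] -> 10 lines: cdw xewmh rhto mxkqu otm jcd bny ewtyl uyzlv jbway
Hunk 3: at line 1 remove [rhto] add [fifj,hpheq,laeq] -> 12 lines: cdw xewmh fifj hpheq laeq mxkqu otm jcd bny ewtyl uyzlv jbway
Hunk 4: at line 4 remove [mxkqu] add [xmr,yno,cibgr] -> 14 lines: cdw xewmh fifj hpheq laeq xmr yno cibgr otm jcd bny ewtyl uyzlv jbway
Hunk 5: at line 11 remove [ewtyl] add [tbgmb] -> 14 lines: cdw xewmh fifj hpheq laeq xmr yno cibgr otm jcd bny tbgmb uyzlv jbway
Hunk 6: at line 4 remove [xmr,yno] add [szppv] -> 13 lines: cdw xewmh fifj hpheq laeq szppv cibgr otm jcd bny tbgmb uyzlv jbway
Hunk 7: at line 5 remove [cibgr,otm,jcd] add [kqcoy] -> 11 lines: cdw xewmh fifj hpheq laeq szppv kqcoy bny tbgmb uyzlv jbway
Final line count: 11

Answer: 11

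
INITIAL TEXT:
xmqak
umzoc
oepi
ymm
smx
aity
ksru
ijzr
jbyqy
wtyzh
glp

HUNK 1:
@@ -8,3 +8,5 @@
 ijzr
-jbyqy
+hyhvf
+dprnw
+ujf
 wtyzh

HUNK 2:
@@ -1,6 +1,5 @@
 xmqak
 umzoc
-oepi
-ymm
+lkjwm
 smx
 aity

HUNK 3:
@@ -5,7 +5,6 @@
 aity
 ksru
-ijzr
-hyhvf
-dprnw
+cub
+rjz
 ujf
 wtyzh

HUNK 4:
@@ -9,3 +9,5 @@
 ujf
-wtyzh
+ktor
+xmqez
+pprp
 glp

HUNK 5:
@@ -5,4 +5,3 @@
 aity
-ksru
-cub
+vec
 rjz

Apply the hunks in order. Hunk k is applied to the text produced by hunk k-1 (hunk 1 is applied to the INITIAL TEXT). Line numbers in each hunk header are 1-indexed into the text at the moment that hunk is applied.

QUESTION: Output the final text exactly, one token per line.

Answer: xmqak
umzoc
lkjwm
smx
aity
vec
rjz
ujf
ktor
xmqez
pprp
glp

Derivation:
Hunk 1: at line 8 remove [jbyqy] add [hyhvf,dprnw,ujf] -> 13 lines: xmqak umzoc oepi ymm smx aity ksru ijzr hyhvf dprnw ujf wtyzh glp
Hunk 2: at line 1 remove [oepi,ymm] add [lkjwm] -> 12 lines: xmqak umzoc lkjwm smx aity ksru ijzr hyhvf dprnw ujf wtyzh glp
Hunk 3: at line 5 remove [ijzr,hyhvf,dprnw] add [cub,rjz] -> 11 lines: xmqak umzoc lkjwm smx aity ksru cub rjz ujf wtyzh glp
Hunk 4: at line 9 remove [wtyzh] add [ktor,xmqez,pprp] -> 13 lines: xmqak umzoc lkjwm smx aity ksru cub rjz ujf ktor xmqez pprp glp
Hunk 5: at line 5 remove [ksru,cub] add [vec] -> 12 lines: xmqak umzoc lkjwm smx aity vec rjz ujf ktor xmqez pprp glp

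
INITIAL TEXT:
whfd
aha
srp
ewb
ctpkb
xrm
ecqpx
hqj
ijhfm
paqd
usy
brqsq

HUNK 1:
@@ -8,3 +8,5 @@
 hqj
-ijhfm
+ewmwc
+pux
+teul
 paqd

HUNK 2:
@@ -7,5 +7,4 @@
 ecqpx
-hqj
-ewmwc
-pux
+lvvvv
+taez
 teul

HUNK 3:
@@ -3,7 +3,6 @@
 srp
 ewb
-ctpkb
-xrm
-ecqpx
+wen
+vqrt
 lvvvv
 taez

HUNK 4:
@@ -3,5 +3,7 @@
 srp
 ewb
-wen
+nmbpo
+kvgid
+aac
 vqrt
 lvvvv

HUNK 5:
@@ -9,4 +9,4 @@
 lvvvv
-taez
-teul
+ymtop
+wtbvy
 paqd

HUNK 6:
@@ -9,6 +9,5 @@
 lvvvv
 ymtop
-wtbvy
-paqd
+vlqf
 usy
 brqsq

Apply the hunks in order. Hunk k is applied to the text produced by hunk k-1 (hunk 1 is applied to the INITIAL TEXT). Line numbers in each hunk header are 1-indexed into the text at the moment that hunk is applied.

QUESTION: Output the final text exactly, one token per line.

Hunk 1: at line 8 remove [ijhfm] add [ewmwc,pux,teul] -> 14 lines: whfd aha srp ewb ctpkb xrm ecqpx hqj ewmwc pux teul paqd usy brqsq
Hunk 2: at line 7 remove [hqj,ewmwc,pux] add [lvvvv,taez] -> 13 lines: whfd aha srp ewb ctpkb xrm ecqpx lvvvv taez teul paqd usy brqsq
Hunk 3: at line 3 remove [ctpkb,xrm,ecqpx] add [wen,vqrt] -> 12 lines: whfd aha srp ewb wen vqrt lvvvv taez teul paqd usy brqsq
Hunk 4: at line 3 remove [wen] add [nmbpo,kvgid,aac] -> 14 lines: whfd aha srp ewb nmbpo kvgid aac vqrt lvvvv taez teul paqd usy brqsq
Hunk 5: at line 9 remove [taez,teul] add [ymtop,wtbvy] -> 14 lines: whfd aha srp ewb nmbpo kvgid aac vqrt lvvvv ymtop wtbvy paqd usy brqsq
Hunk 6: at line 9 remove [wtbvy,paqd] add [vlqf] -> 13 lines: whfd aha srp ewb nmbpo kvgid aac vqrt lvvvv ymtop vlqf usy brqsq

Answer: whfd
aha
srp
ewb
nmbpo
kvgid
aac
vqrt
lvvvv
ymtop
vlqf
usy
brqsq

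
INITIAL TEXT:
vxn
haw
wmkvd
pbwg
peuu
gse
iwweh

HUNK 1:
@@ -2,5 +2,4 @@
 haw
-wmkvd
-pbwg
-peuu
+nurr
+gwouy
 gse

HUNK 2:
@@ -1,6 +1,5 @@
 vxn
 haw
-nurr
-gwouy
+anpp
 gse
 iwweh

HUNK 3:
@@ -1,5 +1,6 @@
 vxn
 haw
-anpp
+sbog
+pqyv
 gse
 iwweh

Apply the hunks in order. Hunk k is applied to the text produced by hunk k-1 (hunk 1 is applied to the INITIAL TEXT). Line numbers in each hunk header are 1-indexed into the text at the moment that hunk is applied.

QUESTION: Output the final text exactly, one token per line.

Hunk 1: at line 2 remove [wmkvd,pbwg,peuu] add [nurr,gwouy] -> 6 lines: vxn haw nurr gwouy gse iwweh
Hunk 2: at line 1 remove [nurr,gwouy] add [anpp] -> 5 lines: vxn haw anpp gse iwweh
Hunk 3: at line 1 remove [anpp] add [sbog,pqyv] -> 6 lines: vxn haw sbog pqyv gse iwweh

Answer: vxn
haw
sbog
pqyv
gse
iwweh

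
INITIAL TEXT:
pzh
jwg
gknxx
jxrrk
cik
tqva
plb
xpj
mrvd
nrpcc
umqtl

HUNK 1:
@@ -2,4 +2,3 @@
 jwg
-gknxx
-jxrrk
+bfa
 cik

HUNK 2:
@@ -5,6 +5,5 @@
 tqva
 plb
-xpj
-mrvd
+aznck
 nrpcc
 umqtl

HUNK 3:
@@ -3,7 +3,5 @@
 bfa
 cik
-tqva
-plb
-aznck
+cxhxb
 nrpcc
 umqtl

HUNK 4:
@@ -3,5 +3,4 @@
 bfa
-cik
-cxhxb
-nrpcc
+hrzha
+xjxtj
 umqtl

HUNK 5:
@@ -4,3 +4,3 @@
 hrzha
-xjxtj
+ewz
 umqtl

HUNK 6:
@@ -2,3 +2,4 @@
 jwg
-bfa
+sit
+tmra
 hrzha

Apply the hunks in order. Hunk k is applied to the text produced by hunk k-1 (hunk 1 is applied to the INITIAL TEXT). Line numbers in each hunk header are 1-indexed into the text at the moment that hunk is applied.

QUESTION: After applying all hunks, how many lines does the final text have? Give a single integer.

Hunk 1: at line 2 remove [gknxx,jxrrk] add [bfa] -> 10 lines: pzh jwg bfa cik tqva plb xpj mrvd nrpcc umqtl
Hunk 2: at line 5 remove [xpj,mrvd] add [aznck] -> 9 lines: pzh jwg bfa cik tqva plb aznck nrpcc umqtl
Hunk 3: at line 3 remove [tqva,plb,aznck] add [cxhxb] -> 7 lines: pzh jwg bfa cik cxhxb nrpcc umqtl
Hunk 4: at line 3 remove [cik,cxhxb,nrpcc] add [hrzha,xjxtj] -> 6 lines: pzh jwg bfa hrzha xjxtj umqtl
Hunk 5: at line 4 remove [xjxtj] add [ewz] -> 6 lines: pzh jwg bfa hrzha ewz umqtl
Hunk 6: at line 2 remove [bfa] add [sit,tmra] -> 7 lines: pzh jwg sit tmra hrzha ewz umqtl
Final line count: 7

Answer: 7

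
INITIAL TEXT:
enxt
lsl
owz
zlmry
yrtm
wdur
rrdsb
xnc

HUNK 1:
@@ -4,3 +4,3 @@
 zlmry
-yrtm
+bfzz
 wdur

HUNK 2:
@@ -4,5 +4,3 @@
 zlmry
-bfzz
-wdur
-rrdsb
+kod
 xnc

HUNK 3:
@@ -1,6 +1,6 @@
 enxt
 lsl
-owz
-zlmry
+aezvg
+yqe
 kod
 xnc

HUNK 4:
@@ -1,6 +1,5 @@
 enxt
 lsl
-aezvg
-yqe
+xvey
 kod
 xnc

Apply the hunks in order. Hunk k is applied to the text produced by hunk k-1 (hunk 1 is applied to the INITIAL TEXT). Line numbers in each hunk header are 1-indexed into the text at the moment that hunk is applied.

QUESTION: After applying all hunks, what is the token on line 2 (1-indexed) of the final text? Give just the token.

Hunk 1: at line 4 remove [yrtm] add [bfzz] -> 8 lines: enxt lsl owz zlmry bfzz wdur rrdsb xnc
Hunk 2: at line 4 remove [bfzz,wdur,rrdsb] add [kod] -> 6 lines: enxt lsl owz zlmry kod xnc
Hunk 3: at line 1 remove [owz,zlmry] add [aezvg,yqe] -> 6 lines: enxt lsl aezvg yqe kod xnc
Hunk 4: at line 1 remove [aezvg,yqe] add [xvey] -> 5 lines: enxt lsl xvey kod xnc
Final line 2: lsl

Answer: lsl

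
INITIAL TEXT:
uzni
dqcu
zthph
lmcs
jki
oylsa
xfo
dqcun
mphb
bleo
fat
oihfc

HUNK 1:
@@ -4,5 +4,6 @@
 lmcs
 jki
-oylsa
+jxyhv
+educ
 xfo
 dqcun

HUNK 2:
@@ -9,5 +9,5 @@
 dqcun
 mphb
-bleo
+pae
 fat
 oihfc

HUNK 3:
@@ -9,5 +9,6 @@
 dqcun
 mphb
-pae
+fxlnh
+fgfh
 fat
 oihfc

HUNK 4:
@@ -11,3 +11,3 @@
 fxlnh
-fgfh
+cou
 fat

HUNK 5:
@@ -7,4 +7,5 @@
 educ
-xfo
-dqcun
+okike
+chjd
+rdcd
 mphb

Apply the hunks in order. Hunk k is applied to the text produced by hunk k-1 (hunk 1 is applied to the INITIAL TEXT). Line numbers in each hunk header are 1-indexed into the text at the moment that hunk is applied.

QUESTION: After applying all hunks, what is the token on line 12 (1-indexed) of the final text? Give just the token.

Hunk 1: at line 4 remove [oylsa] add [jxyhv,educ] -> 13 lines: uzni dqcu zthph lmcs jki jxyhv educ xfo dqcun mphb bleo fat oihfc
Hunk 2: at line 9 remove [bleo] add [pae] -> 13 lines: uzni dqcu zthph lmcs jki jxyhv educ xfo dqcun mphb pae fat oihfc
Hunk 3: at line 9 remove [pae] add [fxlnh,fgfh] -> 14 lines: uzni dqcu zthph lmcs jki jxyhv educ xfo dqcun mphb fxlnh fgfh fat oihfc
Hunk 4: at line 11 remove [fgfh] add [cou] -> 14 lines: uzni dqcu zthph lmcs jki jxyhv educ xfo dqcun mphb fxlnh cou fat oihfc
Hunk 5: at line 7 remove [xfo,dqcun] add [okike,chjd,rdcd] -> 15 lines: uzni dqcu zthph lmcs jki jxyhv educ okike chjd rdcd mphb fxlnh cou fat oihfc
Final line 12: fxlnh

Answer: fxlnh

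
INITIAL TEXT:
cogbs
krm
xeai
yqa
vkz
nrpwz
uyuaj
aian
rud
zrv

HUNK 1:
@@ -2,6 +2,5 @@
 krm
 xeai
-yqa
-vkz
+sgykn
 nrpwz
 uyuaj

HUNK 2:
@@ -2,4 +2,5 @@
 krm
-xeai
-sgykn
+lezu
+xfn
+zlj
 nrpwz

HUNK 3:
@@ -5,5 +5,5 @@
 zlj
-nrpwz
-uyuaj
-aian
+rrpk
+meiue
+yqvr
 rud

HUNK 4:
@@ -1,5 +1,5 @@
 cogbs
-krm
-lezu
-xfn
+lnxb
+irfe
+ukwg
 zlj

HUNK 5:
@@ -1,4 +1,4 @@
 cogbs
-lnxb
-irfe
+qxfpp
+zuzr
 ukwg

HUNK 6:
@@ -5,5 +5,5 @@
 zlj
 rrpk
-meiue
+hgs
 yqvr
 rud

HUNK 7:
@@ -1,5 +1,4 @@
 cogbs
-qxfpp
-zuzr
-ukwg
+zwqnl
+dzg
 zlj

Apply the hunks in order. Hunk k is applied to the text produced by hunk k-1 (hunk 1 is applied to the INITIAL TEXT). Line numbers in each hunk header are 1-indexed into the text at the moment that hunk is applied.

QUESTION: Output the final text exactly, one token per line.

Answer: cogbs
zwqnl
dzg
zlj
rrpk
hgs
yqvr
rud
zrv

Derivation:
Hunk 1: at line 2 remove [yqa,vkz] add [sgykn] -> 9 lines: cogbs krm xeai sgykn nrpwz uyuaj aian rud zrv
Hunk 2: at line 2 remove [xeai,sgykn] add [lezu,xfn,zlj] -> 10 lines: cogbs krm lezu xfn zlj nrpwz uyuaj aian rud zrv
Hunk 3: at line 5 remove [nrpwz,uyuaj,aian] add [rrpk,meiue,yqvr] -> 10 lines: cogbs krm lezu xfn zlj rrpk meiue yqvr rud zrv
Hunk 4: at line 1 remove [krm,lezu,xfn] add [lnxb,irfe,ukwg] -> 10 lines: cogbs lnxb irfe ukwg zlj rrpk meiue yqvr rud zrv
Hunk 5: at line 1 remove [lnxb,irfe] add [qxfpp,zuzr] -> 10 lines: cogbs qxfpp zuzr ukwg zlj rrpk meiue yqvr rud zrv
Hunk 6: at line 5 remove [meiue] add [hgs] -> 10 lines: cogbs qxfpp zuzr ukwg zlj rrpk hgs yqvr rud zrv
Hunk 7: at line 1 remove [qxfpp,zuzr,ukwg] add [zwqnl,dzg] -> 9 lines: cogbs zwqnl dzg zlj rrpk hgs yqvr rud zrv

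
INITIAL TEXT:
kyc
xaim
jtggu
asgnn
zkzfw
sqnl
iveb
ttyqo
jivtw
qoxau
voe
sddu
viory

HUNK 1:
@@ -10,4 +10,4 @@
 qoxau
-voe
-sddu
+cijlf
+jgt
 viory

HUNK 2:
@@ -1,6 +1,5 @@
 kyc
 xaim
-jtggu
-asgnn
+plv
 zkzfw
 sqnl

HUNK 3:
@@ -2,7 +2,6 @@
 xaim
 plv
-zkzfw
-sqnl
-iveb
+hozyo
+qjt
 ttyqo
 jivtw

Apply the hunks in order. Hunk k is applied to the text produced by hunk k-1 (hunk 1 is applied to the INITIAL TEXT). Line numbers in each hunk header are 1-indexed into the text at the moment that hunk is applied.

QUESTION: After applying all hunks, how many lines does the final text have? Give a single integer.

Answer: 11

Derivation:
Hunk 1: at line 10 remove [voe,sddu] add [cijlf,jgt] -> 13 lines: kyc xaim jtggu asgnn zkzfw sqnl iveb ttyqo jivtw qoxau cijlf jgt viory
Hunk 2: at line 1 remove [jtggu,asgnn] add [plv] -> 12 lines: kyc xaim plv zkzfw sqnl iveb ttyqo jivtw qoxau cijlf jgt viory
Hunk 3: at line 2 remove [zkzfw,sqnl,iveb] add [hozyo,qjt] -> 11 lines: kyc xaim plv hozyo qjt ttyqo jivtw qoxau cijlf jgt viory
Final line count: 11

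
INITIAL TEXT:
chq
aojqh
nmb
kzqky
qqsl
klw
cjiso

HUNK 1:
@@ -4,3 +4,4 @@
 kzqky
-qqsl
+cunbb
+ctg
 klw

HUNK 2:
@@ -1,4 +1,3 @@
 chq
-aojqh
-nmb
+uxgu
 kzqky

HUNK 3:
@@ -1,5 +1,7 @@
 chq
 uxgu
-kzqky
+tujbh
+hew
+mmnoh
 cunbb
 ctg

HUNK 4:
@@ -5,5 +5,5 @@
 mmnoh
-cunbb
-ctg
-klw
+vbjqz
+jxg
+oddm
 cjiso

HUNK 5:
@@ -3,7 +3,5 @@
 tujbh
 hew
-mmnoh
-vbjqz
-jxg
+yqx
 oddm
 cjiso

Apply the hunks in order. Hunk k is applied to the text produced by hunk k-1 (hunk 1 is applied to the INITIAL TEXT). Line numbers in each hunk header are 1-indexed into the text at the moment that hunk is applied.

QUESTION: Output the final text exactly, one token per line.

Answer: chq
uxgu
tujbh
hew
yqx
oddm
cjiso

Derivation:
Hunk 1: at line 4 remove [qqsl] add [cunbb,ctg] -> 8 lines: chq aojqh nmb kzqky cunbb ctg klw cjiso
Hunk 2: at line 1 remove [aojqh,nmb] add [uxgu] -> 7 lines: chq uxgu kzqky cunbb ctg klw cjiso
Hunk 3: at line 1 remove [kzqky] add [tujbh,hew,mmnoh] -> 9 lines: chq uxgu tujbh hew mmnoh cunbb ctg klw cjiso
Hunk 4: at line 5 remove [cunbb,ctg,klw] add [vbjqz,jxg,oddm] -> 9 lines: chq uxgu tujbh hew mmnoh vbjqz jxg oddm cjiso
Hunk 5: at line 3 remove [mmnoh,vbjqz,jxg] add [yqx] -> 7 lines: chq uxgu tujbh hew yqx oddm cjiso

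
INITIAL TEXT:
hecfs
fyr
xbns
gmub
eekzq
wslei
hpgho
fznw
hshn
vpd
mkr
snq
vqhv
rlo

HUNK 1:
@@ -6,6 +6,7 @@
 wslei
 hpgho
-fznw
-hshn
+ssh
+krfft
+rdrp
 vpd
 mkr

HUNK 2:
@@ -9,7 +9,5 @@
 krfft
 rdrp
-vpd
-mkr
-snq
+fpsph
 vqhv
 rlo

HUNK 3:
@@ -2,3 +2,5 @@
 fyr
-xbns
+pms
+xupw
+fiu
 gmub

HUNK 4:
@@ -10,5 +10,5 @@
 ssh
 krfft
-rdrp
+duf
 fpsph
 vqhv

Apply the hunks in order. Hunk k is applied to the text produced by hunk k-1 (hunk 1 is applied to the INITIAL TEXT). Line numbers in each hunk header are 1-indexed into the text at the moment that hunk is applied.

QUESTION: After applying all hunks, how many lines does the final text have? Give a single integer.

Answer: 15

Derivation:
Hunk 1: at line 6 remove [fznw,hshn] add [ssh,krfft,rdrp] -> 15 lines: hecfs fyr xbns gmub eekzq wslei hpgho ssh krfft rdrp vpd mkr snq vqhv rlo
Hunk 2: at line 9 remove [vpd,mkr,snq] add [fpsph] -> 13 lines: hecfs fyr xbns gmub eekzq wslei hpgho ssh krfft rdrp fpsph vqhv rlo
Hunk 3: at line 2 remove [xbns] add [pms,xupw,fiu] -> 15 lines: hecfs fyr pms xupw fiu gmub eekzq wslei hpgho ssh krfft rdrp fpsph vqhv rlo
Hunk 4: at line 10 remove [rdrp] add [duf] -> 15 lines: hecfs fyr pms xupw fiu gmub eekzq wslei hpgho ssh krfft duf fpsph vqhv rlo
Final line count: 15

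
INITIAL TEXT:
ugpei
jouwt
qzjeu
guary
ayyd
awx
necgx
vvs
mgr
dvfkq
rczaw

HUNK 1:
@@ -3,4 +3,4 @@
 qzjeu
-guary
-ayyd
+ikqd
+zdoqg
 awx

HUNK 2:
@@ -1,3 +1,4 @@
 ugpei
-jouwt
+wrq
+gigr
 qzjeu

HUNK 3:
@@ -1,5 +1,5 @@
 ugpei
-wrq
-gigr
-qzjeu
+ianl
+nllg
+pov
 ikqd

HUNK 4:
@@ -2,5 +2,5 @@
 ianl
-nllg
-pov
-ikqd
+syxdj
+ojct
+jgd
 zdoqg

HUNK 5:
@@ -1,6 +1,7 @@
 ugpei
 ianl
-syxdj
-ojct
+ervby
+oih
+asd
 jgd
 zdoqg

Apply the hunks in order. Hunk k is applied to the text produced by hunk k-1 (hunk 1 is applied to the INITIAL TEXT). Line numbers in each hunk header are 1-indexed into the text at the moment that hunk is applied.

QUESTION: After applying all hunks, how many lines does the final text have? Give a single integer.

Answer: 13

Derivation:
Hunk 1: at line 3 remove [guary,ayyd] add [ikqd,zdoqg] -> 11 lines: ugpei jouwt qzjeu ikqd zdoqg awx necgx vvs mgr dvfkq rczaw
Hunk 2: at line 1 remove [jouwt] add [wrq,gigr] -> 12 lines: ugpei wrq gigr qzjeu ikqd zdoqg awx necgx vvs mgr dvfkq rczaw
Hunk 3: at line 1 remove [wrq,gigr,qzjeu] add [ianl,nllg,pov] -> 12 lines: ugpei ianl nllg pov ikqd zdoqg awx necgx vvs mgr dvfkq rczaw
Hunk 4: at line 2 remove [nllg,pov,ikqd] add [syxdj,ojct,jgd] -> 12 lines: ugpei ianl syxdj ojct jgd zdoqg awx necgx vvs mgr dvfkq rczaw
Hunk 5: at line 1 remove [syxdj,ojct] add [ervby,oih,asd] -> 13 lines: ugpei ianl ervby oih asd jgd zdoqg awx necgx vvs mgr dvfkq rczaw
Final line count: 13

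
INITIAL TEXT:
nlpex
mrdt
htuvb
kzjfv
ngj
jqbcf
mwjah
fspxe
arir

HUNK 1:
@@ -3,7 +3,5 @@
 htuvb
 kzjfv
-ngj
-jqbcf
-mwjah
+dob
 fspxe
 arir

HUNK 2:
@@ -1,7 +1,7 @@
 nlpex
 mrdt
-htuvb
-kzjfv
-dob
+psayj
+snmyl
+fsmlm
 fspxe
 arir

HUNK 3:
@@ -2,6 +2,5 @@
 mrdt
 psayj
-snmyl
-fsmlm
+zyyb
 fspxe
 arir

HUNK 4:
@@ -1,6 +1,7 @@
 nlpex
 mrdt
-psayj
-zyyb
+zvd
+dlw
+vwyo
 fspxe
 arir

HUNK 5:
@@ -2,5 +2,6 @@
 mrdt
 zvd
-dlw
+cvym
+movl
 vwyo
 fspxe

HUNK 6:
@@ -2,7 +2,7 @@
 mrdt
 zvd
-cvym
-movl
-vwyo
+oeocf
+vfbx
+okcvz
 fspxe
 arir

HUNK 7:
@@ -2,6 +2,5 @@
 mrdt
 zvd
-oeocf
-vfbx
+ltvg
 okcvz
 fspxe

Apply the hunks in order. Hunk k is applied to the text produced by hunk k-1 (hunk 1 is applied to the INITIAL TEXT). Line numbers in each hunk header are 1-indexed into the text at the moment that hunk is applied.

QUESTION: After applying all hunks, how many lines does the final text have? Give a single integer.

Answer: 7

Derivation:
Hunk 1: at line 3 remove [ngj,jqbcf,mwjah] add [dob] -> 7 lines: nlpex mrdt htuvb kzjfv dob fspxe arir
Hunk 2: at line 1 remove [htuvb,kzjfv,dob] add [psayj,snmyl,fsmlm] -> 7 lines: nlpex mrdt psayj snmyl fsmlm fspxe arir
Hunk 3: at line 2 remove [snmyl,fsmlm] add [zyyb] -> 6 lines: nlpex mrdt psayj zyyb fspxe arir
Hunk 4: at line 1 remove [psayj,zyyb] add [zvd,dlw,vwyo] -> 7 lines: nlpex mrdt zvd dlw vwyo fspxe arir
Hunk 5: at line 2 remove [dlw] add [cvym,movl] -> 8 lines: nlpex mrdt zvd cvym movl vwyo fspxe arir
Hunk 6: at line 2 remove [cvym,movl,vwyo] add [oeocf,vfbx,okcvz] -> 8 lines: nlpex mrdt zvd oeocf vfbx okcvz fspxe arir
Hunk 7: at line 2 remove [oeocf,vfbx] add [ltvg] -> 7 lines: nlpex mrdt zvd ltvg okcvz fspxe arir
Final line count: 7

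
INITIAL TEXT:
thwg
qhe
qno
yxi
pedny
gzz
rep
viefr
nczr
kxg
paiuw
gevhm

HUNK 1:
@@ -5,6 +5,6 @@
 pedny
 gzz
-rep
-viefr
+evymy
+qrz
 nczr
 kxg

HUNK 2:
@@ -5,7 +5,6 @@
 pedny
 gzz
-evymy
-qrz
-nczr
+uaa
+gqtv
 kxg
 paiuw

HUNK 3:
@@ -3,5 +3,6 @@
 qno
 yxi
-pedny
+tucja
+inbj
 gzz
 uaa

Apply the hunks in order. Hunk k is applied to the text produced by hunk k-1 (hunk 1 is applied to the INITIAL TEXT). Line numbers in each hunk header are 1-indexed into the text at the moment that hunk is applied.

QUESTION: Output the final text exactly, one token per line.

Hunk 1: at line 5 remove [rep,viefr] add [evymy,qrz] -> 12 lines: thwg qhe qno yxi pedny gzz evymy qrz nczr kxg paiuw gevhm
Hunk 2: at line 5 remove [evymy,qrz,nczr] add [uaa,gqtv] -> 11 lines: thwg qhe qno yxi pedny gzz uaa gqtv kxg paiuw gevhm
Hunk 3: at line 3 remove [pedny] add [tucja,inbj] -> 12 lines: thwg qhe qno yxi tucja inbj gzz uaa gqtv kxg paiuw gevhm

Answer: thwg
qhe
qno
yxi
tucja
inbj
gzz
uaa
gqtv
kxg
paiuw
gevhm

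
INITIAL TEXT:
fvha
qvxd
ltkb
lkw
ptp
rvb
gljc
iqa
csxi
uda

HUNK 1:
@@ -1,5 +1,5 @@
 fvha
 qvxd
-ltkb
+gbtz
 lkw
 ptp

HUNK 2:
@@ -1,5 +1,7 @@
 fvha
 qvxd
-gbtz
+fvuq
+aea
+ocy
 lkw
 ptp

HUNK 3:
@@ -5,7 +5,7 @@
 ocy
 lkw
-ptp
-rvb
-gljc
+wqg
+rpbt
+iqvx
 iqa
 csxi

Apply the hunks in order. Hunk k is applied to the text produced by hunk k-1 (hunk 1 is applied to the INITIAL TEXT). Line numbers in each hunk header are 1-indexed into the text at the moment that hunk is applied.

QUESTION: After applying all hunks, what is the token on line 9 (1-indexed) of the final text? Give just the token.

Hunk 1: at line 1 remove [ltkb] add [gbtz] -> 10 lines: fvha qvxd gbtz lkw ptp rvb gljc iqa csxi uda
Hunk 2: at line 1 remove [gbtz] add [fvuq,aea,ocy] -> 12 lines: fvha qvxd fvuq aea ocy lkw ptp rvb gljc iqa csxi uda
Hunk 3: at line 5 remove [ptp,rvb,gljc] add [wqg,rpbt,iqvx] -> 12 lines: fvha qvxd fvuq aea ocy lkw wqg rpbt iqvx iqa csxi uda
Final line 9: iqvx

Answer: iqvx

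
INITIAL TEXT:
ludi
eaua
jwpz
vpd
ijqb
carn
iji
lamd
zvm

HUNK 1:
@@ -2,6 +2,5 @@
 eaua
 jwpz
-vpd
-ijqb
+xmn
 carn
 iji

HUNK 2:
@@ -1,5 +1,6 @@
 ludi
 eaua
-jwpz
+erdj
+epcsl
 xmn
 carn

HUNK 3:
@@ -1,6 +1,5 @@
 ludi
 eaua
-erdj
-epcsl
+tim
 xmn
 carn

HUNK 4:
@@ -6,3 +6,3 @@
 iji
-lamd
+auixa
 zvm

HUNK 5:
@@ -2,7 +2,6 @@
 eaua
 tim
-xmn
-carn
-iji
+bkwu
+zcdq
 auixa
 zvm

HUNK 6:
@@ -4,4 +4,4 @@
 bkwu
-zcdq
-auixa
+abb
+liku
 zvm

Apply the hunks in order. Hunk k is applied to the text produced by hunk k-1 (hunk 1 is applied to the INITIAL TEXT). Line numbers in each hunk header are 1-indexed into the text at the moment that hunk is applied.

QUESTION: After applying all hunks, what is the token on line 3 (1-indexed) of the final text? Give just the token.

Hunk 1: at line 2 remove [vpd,ijqb] add [xmn] -> 8 lines: ludi eaua jwpz xmn carn iji lamd zvm
Hunk 2: at line 1 remove [jwpz] add [erdj,epcsl] -> 9 lines: ludi eaua erdj epcsl xmn carn iji lamd zvm
Hunk 3: at line 1 remove [erdj,epcsl] add [tim] -> 8 lines: ludi eaua tim xmn carn iji lamd zvm
Hunk 4: at line 6 remove [lamd] add [auixa] -> 8 lines: ludi eaua tim xmn carn iji auixa zvm
Hunk 5: at line 2 remove [xmn,carn,iji] add [bkwu,zcdq] -> 7 lines: ludi eaua tim bkwu zcdq auixa zvm
Hunk 6: at line 4 remove [zcdq,auixa] add [abb,liku] -> 7 lines: ludi eaua tim bkwu abb liku zvm
Final line 3: tim

Answer: tim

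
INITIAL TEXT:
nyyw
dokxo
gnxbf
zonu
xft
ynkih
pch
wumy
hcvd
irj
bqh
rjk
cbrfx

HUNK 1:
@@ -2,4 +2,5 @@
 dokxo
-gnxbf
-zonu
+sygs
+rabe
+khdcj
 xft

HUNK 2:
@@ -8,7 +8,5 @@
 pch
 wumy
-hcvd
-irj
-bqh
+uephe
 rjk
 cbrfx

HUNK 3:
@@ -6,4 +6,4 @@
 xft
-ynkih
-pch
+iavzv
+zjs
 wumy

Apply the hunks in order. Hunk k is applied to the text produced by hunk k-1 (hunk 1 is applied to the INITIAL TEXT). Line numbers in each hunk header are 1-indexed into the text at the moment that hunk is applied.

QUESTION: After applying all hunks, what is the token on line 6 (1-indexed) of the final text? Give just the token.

Answer: xft

Derivation:
Hunk 1: at line 2 remove [gnxbf,zonu] add [sygs,rabe,khdcj] -> 14 lines: nyyw dokxo sygs rabe khdcj xft ynkih pch wumy hcvd irj bqh rjk cbrfx
Hunk 2: at line 8 remove [hcvd,irj,bqh] add [uephe] -> 12 lines: nyyw dokxo sygs rabe khdcj xft ynkih pch wumy uephe rjk cbrfx
Hunk 3: at line 6 remove [ynkih,pch] add [iavzv,zjs] -> 12 lines: nyyw dokxo sygs rabe khdcj xft iavzv zjs wumy uephe rjk cbrfx
Final line 6: xft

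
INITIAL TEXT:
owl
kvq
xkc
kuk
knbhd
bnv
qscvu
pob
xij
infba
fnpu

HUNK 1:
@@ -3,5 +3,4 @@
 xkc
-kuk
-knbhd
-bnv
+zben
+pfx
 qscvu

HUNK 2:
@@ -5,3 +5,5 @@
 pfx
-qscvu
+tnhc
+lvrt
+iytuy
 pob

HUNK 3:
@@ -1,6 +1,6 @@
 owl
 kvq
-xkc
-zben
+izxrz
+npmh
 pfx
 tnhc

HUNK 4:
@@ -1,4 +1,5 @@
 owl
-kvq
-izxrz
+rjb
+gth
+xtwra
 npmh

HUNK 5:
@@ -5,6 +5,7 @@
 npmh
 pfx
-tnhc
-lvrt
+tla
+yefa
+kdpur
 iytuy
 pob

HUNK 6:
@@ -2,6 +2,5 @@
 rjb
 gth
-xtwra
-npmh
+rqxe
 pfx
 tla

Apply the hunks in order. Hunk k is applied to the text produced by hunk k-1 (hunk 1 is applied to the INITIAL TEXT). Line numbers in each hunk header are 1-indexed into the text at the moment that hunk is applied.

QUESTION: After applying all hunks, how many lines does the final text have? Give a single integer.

Answer: 13

Derivation:
Hunk 1: at line 3 remove [kuk,knbhd,bnv] add [zben,pfx] -> 10 lines: owl kvq xkc zben pfx qscvu pob xij infba fnpu
Hunk 2: at line 5 remove [qscvu] add [tnhc,lvrt,iytuy] -> 12 lines: owl kvq xkc zben pfx tnhc lvrt iytuy pob xij infba fnpu
Hunk 3: at line 1 remove [xkc,zben] add [izxrz,npmh] -> 12 lines: owl kvq izxrz npmh pfx tnhc lvrt iytuy pob xij infba fnpu
Hunk 4: at line 1 remove [kvq,izxrz] add [rjb,gth,xtwra] -> 13 lines: owl rjb gth xtwra npmh pfx tnhc lvrt iytuy pob xij infba fnpu
Hunk 5: at line 5 remove [tnhc,lvrt] add [tla,yefa,kdpur] -> 14 lines: owl rjb gth xtwra npmh pfx tla yefa kdpur iytuy pob xij infba fnpu
Hunk 6: at line 2 remove [xtwra,npmh] add [rqxe] -> 13 lines: owl rjb gth rqxe pfx tla yefa kdpur iytuy pob xij infba fnpu
Final line count: 13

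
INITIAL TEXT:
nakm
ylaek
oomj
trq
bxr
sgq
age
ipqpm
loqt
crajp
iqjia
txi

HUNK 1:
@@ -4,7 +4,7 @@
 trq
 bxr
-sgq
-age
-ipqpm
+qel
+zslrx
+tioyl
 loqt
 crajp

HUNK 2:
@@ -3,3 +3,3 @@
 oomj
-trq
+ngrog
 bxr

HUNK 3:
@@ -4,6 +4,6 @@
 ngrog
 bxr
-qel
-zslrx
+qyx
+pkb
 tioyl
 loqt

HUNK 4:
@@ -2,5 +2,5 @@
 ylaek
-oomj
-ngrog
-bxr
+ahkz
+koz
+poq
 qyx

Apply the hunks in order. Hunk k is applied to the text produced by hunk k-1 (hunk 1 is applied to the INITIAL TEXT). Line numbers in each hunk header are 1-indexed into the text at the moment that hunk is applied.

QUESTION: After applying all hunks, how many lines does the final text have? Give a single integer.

Answer: 12

Derivation:
Hunk 1: at line 4 remove [sgq,age,ipqpm] add [qel,zslrx,tioyl] -> 12 lines: nakm ylaek oomj trq bxr qel zslrx tioyl loqt crajp iqjia txi
Hunk 2: at line 3 remove [trq] add [ngrog] -> 12 lines: nakm ylaek oomj ngrog bxr qel zslrx tioyl loqt crajp iqjia txi
Hunk 3: at line 4 remove [qel,zslrx] add [qyx,pkb] -> 12 lines: nakm ylaek oomj ngrog bxr qyx pkb tioyl loqt crajp iqjia txi
Hunk 4: at line 2 remove [oomj,ngrog,bxr] add [ahkz,koz,poq] -> 12 lines: nakm ylaek ahkz koz poq qyx pkb tioyl loqt crajp iqjia txi
Final line count: 12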